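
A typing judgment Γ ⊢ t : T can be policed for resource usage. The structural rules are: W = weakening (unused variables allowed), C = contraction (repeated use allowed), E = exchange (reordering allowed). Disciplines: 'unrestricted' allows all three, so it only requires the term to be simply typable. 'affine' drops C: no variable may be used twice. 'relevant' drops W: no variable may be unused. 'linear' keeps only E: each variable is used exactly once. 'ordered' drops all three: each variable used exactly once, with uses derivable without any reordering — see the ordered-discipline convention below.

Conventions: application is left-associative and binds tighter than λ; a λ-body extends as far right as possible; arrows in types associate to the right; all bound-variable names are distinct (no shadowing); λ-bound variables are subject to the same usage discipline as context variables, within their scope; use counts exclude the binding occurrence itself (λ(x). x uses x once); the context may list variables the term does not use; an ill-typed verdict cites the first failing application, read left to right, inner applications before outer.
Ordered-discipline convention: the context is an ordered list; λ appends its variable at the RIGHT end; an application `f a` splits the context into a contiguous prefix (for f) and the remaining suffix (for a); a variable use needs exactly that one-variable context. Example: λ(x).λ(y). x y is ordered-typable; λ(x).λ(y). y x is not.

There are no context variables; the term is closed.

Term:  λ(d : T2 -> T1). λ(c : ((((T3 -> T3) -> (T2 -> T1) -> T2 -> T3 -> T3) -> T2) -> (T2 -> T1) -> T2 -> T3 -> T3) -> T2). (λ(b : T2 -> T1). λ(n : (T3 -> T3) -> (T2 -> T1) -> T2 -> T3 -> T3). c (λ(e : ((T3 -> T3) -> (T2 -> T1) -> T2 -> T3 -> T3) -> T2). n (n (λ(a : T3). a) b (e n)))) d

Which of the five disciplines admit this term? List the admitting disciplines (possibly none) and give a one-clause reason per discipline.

admitting disciplines: relevant, unrestricted
counts: d [bound]=1, c [bound]=1, b [bound]=1, n [bound]=3, e [bound]=1, a [bound]=1
uses in reading order: c, n, n, a, b, e, n, d
typing: well-typed — term : (T2 -> T1) -> (((((T3 -> T3) -> (T2 -> T1) -> T2 -> T3 -> T3) -> T2) -> (T2 -> T1) -> T2 -> T3 -> T3) -> T2) -> ((T3 -> T3) -> (T2 -> T1) -> T2 -> T3 -> T3) -> T2
ordered ✗ (repeated use of n ×3)
linear ✗ (repeated use of n ×3)
affine ✗ (repeated use of n ×3)
relevant ✓ (at least one use each (d, c, b, n, e, a))
unrestricted ✓ (typability at (T2 -> T1) -> (((((T3 -> T3) -> (T2 -> T1) -> T2 -> T3 -> T3) -> T2) -> (T2 -> T1) -> T2 -> T3 -> T3) -> T2) -> ((T3 -> T3) -> (T2 -> T1) -> T2 -> T3 -> T3) -> T2 is all that's needed)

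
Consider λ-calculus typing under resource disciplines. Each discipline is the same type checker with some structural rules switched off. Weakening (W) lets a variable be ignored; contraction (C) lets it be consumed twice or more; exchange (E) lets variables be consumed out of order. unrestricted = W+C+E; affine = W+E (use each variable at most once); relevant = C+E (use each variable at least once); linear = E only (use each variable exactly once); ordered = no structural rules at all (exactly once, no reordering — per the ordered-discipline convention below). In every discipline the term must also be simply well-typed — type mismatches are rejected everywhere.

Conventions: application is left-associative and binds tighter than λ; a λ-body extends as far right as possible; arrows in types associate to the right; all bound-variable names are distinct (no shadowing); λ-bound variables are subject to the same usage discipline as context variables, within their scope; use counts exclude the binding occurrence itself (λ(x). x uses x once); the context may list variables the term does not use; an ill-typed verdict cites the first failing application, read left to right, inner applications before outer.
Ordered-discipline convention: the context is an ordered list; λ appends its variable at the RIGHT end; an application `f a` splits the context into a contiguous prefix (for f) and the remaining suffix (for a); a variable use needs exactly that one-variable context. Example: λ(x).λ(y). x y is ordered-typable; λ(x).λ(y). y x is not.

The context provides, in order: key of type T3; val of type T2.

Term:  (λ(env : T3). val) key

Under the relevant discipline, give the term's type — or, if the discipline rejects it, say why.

not well-typed under relevant — needs weakening: env unused
variable uses: key=1, val=1, env (λ-bound)=0
uses in reading order: val, key
typing: well-typed — term : T2
summary: ordered ✗, linear ✗, affine ✓, relevant ✗, unrestricted ✓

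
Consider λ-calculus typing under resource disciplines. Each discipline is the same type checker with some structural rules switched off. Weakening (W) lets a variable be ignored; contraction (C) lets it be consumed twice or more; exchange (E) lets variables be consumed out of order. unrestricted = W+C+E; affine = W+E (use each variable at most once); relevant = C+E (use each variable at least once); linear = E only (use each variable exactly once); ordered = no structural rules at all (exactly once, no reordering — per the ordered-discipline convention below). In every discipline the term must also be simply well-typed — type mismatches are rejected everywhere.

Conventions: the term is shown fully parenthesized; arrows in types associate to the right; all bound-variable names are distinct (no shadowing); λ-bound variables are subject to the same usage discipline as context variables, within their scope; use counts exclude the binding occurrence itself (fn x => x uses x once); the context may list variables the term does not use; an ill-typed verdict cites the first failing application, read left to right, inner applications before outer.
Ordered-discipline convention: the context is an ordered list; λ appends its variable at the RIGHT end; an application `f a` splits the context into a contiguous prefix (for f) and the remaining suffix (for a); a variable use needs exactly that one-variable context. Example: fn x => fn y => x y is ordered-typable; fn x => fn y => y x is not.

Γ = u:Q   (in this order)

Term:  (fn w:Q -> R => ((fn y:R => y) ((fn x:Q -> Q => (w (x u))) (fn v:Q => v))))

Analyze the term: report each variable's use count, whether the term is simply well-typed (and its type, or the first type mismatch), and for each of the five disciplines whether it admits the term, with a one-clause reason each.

usage: u: 1; w [bound]: 1; y [bound]: 1; x [bound]: 1; v [bound]: 1
left-to-right use order: y, w, x, u, v
typing: the term checks, with type (Q -> R) -> R
ordered: ✗ — use order y, w, x, u, v needs exchange
linear: ✓ — u, w, y, x, v: one use apiece
affine: ✓ — none of u, w, y, x, v used more than once
relevant: ✓ — at least one use each (u, w, y, x, v)
unrestricted: ✓ — type-checks ((Q -> R) -> R) and nothing is barred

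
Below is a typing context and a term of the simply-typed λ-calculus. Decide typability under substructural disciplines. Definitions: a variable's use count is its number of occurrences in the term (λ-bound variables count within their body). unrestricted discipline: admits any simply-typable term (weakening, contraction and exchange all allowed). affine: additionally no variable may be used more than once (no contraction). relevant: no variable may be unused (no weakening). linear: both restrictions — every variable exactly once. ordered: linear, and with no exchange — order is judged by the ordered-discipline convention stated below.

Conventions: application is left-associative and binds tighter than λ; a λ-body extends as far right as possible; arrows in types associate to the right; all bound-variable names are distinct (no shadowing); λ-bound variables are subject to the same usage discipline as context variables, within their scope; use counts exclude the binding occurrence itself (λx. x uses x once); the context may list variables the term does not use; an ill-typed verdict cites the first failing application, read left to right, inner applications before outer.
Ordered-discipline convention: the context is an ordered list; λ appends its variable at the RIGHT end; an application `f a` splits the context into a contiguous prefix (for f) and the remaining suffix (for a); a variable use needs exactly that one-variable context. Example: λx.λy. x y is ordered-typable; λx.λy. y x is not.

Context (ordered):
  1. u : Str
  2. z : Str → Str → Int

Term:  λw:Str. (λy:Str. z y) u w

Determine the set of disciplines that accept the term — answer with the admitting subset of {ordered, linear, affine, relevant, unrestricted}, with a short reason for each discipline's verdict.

admitting disciplines: linear, affine, relevant, unrestricted
variable uses: u=1, z=1, w (λ-bound)=1, y (λ-bound)=1
use order (left to right): z, y, u, w
typing: the term checks, with type Str → Int
ordered: ✗, no ordered split (uses run z, y, u, w)
linear: ✓, exactly-once usage across u, z, w, y
affine: ✓, at most one use each (u, z, w, y)
relevant: ✓, none of u, z, w, y goes unused
unrestricted: ✓, well-typed at Str → Int; no restrictions here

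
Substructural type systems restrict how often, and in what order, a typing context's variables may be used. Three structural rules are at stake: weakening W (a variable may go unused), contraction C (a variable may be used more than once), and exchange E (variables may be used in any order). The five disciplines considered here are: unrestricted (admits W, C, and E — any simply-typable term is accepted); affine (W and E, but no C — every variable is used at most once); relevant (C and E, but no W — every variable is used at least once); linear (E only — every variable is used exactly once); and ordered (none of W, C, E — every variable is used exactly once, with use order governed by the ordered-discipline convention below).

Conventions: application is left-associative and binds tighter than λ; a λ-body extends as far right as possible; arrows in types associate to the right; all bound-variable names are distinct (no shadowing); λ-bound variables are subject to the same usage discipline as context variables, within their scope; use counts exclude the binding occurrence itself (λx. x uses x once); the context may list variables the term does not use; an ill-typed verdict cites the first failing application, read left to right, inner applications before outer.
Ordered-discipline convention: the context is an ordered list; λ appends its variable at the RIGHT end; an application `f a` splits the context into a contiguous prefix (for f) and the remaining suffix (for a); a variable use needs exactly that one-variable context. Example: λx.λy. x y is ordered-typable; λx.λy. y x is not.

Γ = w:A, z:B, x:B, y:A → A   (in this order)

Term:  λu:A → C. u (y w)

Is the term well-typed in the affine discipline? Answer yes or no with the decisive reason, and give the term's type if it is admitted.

yes — none of w, z, x, y, u used more than once; term : (A → C) → C
usage: w: 1×, z: 0×, x: 0×, y: 1×, u (bound): 1×
use order (left to right): u, y, w
typing: well-typed — term : (A → C) → C
summary: ordered ✗ · linear ✗ · affine ✓ · relevant ✗ · unrestricted ✓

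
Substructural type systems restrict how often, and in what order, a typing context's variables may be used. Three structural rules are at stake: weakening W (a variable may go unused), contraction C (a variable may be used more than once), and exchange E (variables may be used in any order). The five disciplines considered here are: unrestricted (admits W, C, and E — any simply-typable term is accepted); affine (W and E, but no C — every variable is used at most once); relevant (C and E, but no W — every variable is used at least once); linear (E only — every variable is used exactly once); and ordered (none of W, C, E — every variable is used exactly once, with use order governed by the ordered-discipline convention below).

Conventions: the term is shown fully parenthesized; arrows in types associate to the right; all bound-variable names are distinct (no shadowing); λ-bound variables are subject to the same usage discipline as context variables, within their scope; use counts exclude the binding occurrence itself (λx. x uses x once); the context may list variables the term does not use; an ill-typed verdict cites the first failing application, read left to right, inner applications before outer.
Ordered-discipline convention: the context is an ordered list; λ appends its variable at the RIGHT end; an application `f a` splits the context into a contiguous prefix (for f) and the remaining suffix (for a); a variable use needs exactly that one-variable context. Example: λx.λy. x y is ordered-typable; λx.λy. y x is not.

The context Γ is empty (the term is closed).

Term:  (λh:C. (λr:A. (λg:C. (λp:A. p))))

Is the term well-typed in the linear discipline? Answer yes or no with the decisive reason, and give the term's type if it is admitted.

no — h, r, g left unused
counts: h [bound]: 0×; r [bound]: 0×; g [bound]: 0×; p [bound]: 1×
uses in reading order: p
typing: well-typed — term : C → A → C → A → A
all disciplines: ordered ✗, linear ✗, affine ✓, relevant ✗, unrestricted ✓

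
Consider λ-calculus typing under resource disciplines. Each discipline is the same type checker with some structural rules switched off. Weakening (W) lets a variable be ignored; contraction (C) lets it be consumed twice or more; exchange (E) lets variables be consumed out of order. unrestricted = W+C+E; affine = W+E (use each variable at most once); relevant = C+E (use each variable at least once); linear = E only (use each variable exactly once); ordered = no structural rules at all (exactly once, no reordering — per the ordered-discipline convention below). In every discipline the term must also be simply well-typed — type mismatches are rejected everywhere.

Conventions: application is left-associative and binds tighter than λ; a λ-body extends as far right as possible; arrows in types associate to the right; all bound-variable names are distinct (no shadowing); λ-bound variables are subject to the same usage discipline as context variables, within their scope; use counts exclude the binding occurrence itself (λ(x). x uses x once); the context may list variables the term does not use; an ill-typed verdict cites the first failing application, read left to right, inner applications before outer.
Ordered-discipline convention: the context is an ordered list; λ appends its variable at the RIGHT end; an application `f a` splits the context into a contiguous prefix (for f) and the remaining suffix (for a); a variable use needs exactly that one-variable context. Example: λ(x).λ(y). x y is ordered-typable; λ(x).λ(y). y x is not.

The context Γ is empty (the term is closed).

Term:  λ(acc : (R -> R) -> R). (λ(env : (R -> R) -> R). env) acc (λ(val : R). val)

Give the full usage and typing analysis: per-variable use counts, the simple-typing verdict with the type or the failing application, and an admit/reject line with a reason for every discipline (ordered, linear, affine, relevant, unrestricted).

usage: acc [bound]: 1×; env [bound]: 1×; val [bound]: 1×
order of uses: env, acc, val
typing: well-typed — term : ((R -> R) -> R) -> R
ordered: ✓ — one use each (acc, env, val); ordered split holds
linear: ✓ — acc, env, val: one use apiece
affine: ✓ — no duplicate uses among acc, env, val
relevant: ✓ — at least one use each (acc, env, val)
unrestricted: ✓ — simply typable at ((R -> R) -> R) -> R; W, C, E all held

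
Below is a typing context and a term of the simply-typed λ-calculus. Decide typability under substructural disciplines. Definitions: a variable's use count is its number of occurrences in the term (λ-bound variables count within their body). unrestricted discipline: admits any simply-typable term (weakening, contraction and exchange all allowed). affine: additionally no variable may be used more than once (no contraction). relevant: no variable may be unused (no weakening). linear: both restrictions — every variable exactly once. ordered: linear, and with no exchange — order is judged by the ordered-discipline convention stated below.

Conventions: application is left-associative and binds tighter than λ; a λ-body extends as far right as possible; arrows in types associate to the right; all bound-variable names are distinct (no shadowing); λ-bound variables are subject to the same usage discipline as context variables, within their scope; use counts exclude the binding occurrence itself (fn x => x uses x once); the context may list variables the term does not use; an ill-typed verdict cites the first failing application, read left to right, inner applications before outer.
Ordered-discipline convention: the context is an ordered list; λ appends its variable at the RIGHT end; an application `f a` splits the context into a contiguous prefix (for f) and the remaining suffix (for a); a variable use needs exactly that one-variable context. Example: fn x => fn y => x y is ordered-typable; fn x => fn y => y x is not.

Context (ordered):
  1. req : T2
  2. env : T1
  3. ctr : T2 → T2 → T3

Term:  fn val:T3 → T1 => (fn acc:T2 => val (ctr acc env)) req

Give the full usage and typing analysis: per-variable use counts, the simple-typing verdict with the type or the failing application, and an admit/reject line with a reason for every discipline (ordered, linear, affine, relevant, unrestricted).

variable uses: req ×1, env ×1, ctr ×1, val (bound) ×1, acc (bound) ×1
use order (left to right): val, ctr, acc, env, req
typing: ill-typed: argument of type T1 where T2 is required
ordered: ✗ — fails simple typing
linear: ✗ — a type mismatch blocks all five
affine: ✗ — the type mismatch rejects it
relevant: ✗ — not simply typable
unrestricted: ✗ — fails simple typing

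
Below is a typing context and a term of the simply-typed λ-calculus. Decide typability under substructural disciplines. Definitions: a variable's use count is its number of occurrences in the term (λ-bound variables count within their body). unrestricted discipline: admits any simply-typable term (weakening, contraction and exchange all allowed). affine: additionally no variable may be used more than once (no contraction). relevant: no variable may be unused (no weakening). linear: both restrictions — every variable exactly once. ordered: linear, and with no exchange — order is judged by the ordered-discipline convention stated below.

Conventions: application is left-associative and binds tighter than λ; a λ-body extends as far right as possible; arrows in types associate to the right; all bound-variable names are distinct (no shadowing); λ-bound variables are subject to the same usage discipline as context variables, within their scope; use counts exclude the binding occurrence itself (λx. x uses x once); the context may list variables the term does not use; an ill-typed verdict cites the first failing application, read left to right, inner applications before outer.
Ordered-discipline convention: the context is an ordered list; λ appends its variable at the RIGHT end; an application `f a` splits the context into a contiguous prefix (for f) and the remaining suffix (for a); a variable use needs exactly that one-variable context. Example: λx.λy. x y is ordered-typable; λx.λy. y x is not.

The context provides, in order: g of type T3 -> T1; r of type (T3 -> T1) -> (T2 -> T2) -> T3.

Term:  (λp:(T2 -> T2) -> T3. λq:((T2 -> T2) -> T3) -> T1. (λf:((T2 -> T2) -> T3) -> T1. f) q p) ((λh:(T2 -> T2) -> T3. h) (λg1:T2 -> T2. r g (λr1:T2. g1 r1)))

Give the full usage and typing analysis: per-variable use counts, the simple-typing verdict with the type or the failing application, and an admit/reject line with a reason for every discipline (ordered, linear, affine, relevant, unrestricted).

use counts: g ×1, r ×1, p [bound] ×1, q [bound] ×1, f [bound] ×1, h [bound] ×1, g1 [bound] ×1, r1 [bound] ×1
uses in reading order: f, q, p, h, r, g, g1, r1
typing: well-typed at (((T2 -> T2) -> T3) -> T1) -> T1
ordered: ✗, use order f, q, p, h, r, g, g1, r1 needs exchange
linear: ✓, single use per variable (g, r, p, q, f, h, g1, r1)
affine: ✓, g, r, p, q, f, h, g1, r1: no repeats, contraction unneeded
relevant: ✓, none of g, r, p, q, f, h, g1, r1 goes unused
unrestricted: ✓, simply typable at (((T2 -> T2) -> T3) -> T1) -> T1; W, C, E all held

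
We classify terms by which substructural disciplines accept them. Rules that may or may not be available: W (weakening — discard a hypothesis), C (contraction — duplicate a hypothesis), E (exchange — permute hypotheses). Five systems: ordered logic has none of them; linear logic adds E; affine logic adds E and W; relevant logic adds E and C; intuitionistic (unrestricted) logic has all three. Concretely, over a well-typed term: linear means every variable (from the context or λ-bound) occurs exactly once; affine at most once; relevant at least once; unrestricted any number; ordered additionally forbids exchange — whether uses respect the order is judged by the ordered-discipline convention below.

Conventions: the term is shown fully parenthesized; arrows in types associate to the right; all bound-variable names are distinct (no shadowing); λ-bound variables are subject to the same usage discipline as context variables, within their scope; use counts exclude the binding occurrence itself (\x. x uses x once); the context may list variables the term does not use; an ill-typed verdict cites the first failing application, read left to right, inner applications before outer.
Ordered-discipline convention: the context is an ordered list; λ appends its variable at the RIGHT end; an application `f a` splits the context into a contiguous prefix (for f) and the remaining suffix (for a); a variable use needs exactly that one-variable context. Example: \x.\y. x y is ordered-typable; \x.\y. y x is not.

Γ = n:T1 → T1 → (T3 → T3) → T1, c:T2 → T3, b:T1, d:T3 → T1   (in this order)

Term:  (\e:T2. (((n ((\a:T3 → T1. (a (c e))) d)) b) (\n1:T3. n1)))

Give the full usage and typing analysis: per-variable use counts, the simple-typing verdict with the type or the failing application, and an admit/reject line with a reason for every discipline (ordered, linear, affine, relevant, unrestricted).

use counts: n=1; c=1; b=1; d=1; e [bound]=1; a [bound]=1; n1 [bound]=1
uses in reading order: n, a, c, e, d, b, n1
typing: well-typed — term : T2 → T1
ordered ✗ (no contiguous prefix/suffix split fits n, a, c, e, d, b, n1)
linear ✓ (single use per variable (n, c, b, d, e, a, n1))
affine ✓ (no duplicate uses among n, c, b, d, e, a, n1)
relevant ✓ (at least one use each (n, c, b, d, e, a, n1))
unrestricted ✓ (simply typable at T2 → T1; W, C, E all held)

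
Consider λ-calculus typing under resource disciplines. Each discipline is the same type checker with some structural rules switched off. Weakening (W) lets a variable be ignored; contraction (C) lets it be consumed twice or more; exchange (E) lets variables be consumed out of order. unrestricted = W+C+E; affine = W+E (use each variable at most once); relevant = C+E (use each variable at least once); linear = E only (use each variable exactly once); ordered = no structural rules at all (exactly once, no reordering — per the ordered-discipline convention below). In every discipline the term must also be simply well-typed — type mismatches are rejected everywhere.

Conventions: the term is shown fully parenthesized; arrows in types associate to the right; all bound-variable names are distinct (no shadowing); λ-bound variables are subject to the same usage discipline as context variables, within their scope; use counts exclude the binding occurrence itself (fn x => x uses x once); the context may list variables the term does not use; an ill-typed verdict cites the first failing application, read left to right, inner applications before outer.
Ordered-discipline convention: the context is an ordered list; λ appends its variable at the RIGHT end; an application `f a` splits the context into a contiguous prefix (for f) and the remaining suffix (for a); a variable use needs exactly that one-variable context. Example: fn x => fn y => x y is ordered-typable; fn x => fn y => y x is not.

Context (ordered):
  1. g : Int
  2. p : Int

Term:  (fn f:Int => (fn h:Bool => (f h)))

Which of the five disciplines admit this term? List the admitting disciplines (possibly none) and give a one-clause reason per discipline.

admitting disciplines: none
use counts: g ×0; p ×0; f (bound) ×1; h (bound) ×1
order of uses: f, h
typing: ill-typed: non-arrow in function slot: Int
ordered ✗ (a type mismatch blocks all five)
linear ✗ (the type mismatch rejects it)
affine ✗ (not simply typable)
relevant ✗ (fails simple typing)
unrestricted ✗ (a type mismatch blocks all five)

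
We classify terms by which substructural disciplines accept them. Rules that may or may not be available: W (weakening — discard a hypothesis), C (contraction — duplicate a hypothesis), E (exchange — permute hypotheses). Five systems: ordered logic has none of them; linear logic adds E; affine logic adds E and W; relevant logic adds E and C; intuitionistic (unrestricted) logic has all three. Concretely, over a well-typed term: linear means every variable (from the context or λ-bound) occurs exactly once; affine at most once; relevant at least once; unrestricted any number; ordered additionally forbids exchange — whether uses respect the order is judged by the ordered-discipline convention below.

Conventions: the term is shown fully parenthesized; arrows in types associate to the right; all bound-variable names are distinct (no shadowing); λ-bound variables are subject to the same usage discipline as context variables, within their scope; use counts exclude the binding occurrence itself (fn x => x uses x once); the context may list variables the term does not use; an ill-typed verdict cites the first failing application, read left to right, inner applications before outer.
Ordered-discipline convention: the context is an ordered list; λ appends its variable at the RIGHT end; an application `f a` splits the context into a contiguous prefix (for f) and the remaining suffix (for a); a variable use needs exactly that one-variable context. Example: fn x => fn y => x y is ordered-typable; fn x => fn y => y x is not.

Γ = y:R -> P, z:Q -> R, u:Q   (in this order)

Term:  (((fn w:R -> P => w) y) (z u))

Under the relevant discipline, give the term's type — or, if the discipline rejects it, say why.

term : P
use counts: y ×1; z ×1; u ×1; w [bound] ×1
left-to-right use order: w, y, z, u
typing: well-typed — term : P
across the five disciplines: ordered ✓ · linear ✓ · affine ✓ · relevant ✓ · unrestricted ✓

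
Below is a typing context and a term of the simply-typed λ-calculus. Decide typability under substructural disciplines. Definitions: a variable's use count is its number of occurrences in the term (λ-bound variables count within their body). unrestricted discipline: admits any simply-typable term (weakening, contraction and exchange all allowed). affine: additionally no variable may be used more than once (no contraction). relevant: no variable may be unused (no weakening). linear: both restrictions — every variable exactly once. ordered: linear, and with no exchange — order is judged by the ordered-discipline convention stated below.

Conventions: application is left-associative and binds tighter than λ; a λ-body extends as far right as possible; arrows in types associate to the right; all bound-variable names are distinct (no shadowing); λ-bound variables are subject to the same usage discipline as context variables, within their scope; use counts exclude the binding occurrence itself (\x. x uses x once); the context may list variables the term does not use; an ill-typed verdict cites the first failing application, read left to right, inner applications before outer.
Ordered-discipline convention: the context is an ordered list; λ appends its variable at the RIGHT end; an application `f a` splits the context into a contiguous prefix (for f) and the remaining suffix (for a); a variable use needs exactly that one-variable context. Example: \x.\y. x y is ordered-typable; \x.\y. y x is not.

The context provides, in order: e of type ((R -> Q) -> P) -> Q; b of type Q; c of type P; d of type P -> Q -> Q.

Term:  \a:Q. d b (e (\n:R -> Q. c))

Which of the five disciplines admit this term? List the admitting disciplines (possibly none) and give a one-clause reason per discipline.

admitting disciplines: none
usage: e=1; b=1; c=1; d=1; a [bound]=0; n [bound]=0
left-to-right use order: d, b, e, c
typing: ill-typed: a function awaiting P gets Q
ordered: ✗ — a type mismatch blocks all five
linear: ✗ — the type mismatch rejects it
affine: ✗ — not simply typable
relevant: ✗ — fails simple typing
unrestricted: ✗ — a type mismatch blocks all five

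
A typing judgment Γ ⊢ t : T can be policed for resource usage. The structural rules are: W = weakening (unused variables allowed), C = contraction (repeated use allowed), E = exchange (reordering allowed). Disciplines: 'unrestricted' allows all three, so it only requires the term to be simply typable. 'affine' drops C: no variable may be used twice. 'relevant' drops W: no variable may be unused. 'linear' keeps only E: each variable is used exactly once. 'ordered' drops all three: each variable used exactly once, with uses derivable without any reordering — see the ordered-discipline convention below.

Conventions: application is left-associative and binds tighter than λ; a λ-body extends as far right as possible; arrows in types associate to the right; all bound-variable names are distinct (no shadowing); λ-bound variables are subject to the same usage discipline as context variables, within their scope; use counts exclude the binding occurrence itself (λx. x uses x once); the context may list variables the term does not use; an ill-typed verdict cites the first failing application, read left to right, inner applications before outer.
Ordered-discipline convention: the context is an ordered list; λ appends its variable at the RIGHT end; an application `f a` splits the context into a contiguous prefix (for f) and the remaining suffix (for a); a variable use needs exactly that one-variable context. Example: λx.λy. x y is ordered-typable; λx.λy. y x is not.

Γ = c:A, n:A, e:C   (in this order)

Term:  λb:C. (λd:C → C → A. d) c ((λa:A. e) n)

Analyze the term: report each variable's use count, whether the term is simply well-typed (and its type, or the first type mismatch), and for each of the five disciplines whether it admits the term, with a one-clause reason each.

counts: c: 1×; n: 1×; e: 1×; b [bound]: 0×; d [bound]: 1×; a [bound]: 0×
left-to-right use order: d, c, e, n
typing: ill-typed: argument of type A where C → C → A is required
ordered ✗ (not simply typable)
linear ✗ (fails simple typing)
affine ✗ (a type mismatch blocks all five)
relevant ✗ (the type mismatch rejects it)
unrestricted ✗ (not simply typable)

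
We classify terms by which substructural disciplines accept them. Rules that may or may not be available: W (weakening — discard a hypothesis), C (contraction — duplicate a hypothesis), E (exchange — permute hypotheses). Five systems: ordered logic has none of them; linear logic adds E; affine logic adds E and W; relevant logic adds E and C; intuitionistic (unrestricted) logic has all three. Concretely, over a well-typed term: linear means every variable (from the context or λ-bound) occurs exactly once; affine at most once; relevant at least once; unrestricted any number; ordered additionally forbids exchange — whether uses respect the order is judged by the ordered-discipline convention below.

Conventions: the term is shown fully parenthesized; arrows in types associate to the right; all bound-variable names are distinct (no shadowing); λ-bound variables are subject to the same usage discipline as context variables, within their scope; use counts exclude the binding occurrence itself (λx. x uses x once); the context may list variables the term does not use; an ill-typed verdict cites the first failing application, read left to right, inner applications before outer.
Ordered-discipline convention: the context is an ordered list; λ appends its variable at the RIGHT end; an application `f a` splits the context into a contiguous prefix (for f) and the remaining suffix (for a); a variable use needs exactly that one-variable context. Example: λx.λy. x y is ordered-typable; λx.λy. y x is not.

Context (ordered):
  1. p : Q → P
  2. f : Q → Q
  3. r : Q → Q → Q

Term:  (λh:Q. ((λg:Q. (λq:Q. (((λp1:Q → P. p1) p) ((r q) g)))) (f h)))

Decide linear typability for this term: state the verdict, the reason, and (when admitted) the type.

yes — exactly-once usage across p, f, r, h, g, q, p1; term : Q → Q → P
use counts: p=1, f=1, r=1, h [bound]=1, g [bound]=1, q [bound]=1, p1 [bound]=1
use order (left to right): p1, p, r, q, g, f, h
typing: ✓ — Q → Q → P
all disciplines: ordered ✗ · linear ✓ · affine ✓ · relevant ✓ · unrestricted ✓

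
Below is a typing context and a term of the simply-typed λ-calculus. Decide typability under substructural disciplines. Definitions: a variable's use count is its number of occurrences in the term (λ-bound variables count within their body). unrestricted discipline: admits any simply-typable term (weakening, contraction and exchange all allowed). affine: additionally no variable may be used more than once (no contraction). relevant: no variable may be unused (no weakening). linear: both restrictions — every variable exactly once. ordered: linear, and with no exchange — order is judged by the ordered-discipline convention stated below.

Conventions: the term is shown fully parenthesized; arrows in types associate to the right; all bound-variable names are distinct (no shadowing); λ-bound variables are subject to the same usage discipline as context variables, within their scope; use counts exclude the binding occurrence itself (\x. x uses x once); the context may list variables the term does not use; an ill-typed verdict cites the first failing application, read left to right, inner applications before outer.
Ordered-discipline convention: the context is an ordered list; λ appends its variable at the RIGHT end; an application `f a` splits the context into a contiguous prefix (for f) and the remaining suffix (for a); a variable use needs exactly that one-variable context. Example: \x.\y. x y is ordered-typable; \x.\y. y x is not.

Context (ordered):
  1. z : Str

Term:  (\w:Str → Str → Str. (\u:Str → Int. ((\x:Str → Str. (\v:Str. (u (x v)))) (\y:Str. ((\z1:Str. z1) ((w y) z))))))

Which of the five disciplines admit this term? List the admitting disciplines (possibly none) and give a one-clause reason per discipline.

admitted in: linear, affine, relevant, unrestricted
variable uses: z=1, w [bound]=1, u [bound]=1, x [bound]=1, v [bound]=1, y [bound]=1, z1 [bound]=1
use order (left to right): u, x, v, z1, w, y, z
typing: well-typed at (Str → Str → Str) → (Str → Int) → Str → Int
ordered: ✗, needs exchange: uses follow u, x, v, z1, w, y, z
linear: ✓, z, w, u, x, v, y, z1: one use apiece
affine: ✓, at most one use each (z, w, u, x, v, y, z1)
relevant: ✓, z, w, u, x, v, y, z1: all used, weakening unneeded
unrestricted: ✓, simply typable at (Str → Str → Str) → (Str → Int) → Str → Int; W, C, E all held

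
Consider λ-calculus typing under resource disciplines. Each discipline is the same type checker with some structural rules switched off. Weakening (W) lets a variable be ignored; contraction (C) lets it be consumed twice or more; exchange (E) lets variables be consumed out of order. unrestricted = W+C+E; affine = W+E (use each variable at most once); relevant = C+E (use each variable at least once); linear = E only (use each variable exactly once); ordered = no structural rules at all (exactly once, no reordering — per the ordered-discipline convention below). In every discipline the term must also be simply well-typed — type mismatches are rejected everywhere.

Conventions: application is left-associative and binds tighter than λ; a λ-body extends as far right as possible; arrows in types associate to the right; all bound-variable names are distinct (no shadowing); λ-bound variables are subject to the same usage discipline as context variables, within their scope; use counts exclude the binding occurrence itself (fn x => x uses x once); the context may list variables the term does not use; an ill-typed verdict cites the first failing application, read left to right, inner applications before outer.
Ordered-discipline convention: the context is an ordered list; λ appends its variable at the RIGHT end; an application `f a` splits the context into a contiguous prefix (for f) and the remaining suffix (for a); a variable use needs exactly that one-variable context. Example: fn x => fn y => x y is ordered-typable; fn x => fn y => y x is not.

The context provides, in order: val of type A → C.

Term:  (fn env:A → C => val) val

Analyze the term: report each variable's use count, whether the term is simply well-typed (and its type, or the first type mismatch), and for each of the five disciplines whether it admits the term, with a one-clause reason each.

counts: val=2; env (λ-bound)=0
use order (left to right): val, val
typing: the term checks, with type A → C
ordered ✗ (needs contraction — val ×2; unused: env — weakening required)
linear ✗ (needs contraction — val ×2; unused: env — weakening required)
affine ✗ (needs contraction — val ×2)
relevant ✗ (unused: env — weakening required)
unrestricted ✓ (type-checks (A → C) and nothing is barred)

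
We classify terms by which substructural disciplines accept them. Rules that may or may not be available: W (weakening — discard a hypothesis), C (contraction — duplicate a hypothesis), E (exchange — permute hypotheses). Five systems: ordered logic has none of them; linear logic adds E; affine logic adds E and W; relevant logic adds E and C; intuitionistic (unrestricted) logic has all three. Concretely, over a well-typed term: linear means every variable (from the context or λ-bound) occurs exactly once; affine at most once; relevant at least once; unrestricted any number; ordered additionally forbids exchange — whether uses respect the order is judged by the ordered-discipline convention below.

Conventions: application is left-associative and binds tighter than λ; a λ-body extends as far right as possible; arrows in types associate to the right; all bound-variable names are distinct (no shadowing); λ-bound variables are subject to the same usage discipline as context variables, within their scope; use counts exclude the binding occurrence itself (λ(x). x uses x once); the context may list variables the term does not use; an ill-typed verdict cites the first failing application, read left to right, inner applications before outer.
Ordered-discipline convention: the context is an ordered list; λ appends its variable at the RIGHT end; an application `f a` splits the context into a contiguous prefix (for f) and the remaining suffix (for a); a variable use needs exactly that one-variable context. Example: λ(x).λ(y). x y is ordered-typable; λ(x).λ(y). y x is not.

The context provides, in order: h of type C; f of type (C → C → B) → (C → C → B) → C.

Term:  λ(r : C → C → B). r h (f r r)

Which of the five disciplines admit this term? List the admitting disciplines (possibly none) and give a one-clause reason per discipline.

admitted in: relevant, unrestricted
use counts: h: 1×, f: 1×, r [bound]: 3×
use order (left to right): r, h, f, r, r
typing: well-typed at (C → C → B) → B
ordered ✗ (r ×3 used more than once (contraction))
linear ✗ (r ×3 used more than once (contraction))
affine ✗ (r ×3 used more than once (contraction))
relevant ✓ (at least one use each (h, f, r))
unrestricted ✓ (simply typable at (C → C → B) → B; W, C, E all held)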